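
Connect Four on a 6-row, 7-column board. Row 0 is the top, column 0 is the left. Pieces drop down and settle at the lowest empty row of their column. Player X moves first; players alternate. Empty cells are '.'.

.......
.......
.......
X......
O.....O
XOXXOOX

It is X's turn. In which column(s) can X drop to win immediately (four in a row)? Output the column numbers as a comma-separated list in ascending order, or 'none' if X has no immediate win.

Answer: none

Derivation:
col 0: drop X → no win
col 1: drop X → no win
col 2: drop X → no win
col 3: drop X → no win
col 4: drop X → no win
col 5: drop X → no win
col 6: drop X → no win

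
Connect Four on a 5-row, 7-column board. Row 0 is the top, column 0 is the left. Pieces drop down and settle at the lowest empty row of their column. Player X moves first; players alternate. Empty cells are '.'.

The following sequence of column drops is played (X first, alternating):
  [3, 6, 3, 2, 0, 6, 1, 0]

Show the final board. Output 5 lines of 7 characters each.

Move 1: X drops in col 3, lands at row 4
Move 2: O drops in col 6, lands at row 4
Move 3: X drops in col 3, lands at row 3
Move 4: O drops in col 2, lands at row 4
Move 5: X drops in col 0, lands at row 4
Move 6: O drops in col 6, lands at row 3
Move 7: X drops in col 1, lands at row 4
Move 8: O drops in col 0, lands at row 3

Answer: .......
.......
.......
O..X..O
XXOX..O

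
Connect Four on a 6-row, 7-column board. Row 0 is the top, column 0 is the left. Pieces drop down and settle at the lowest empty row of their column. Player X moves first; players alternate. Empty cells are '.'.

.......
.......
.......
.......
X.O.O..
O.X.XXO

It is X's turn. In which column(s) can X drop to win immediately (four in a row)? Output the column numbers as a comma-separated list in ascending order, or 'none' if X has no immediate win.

Answer: 3

Derivation:
col 0: drop X → no win
col 1: drop X → no win
col 2: drop X → no win
col 3: drop X → WIN!
col 4: drop X → no win
col 5: drop X → no win
col 6: drop X → no win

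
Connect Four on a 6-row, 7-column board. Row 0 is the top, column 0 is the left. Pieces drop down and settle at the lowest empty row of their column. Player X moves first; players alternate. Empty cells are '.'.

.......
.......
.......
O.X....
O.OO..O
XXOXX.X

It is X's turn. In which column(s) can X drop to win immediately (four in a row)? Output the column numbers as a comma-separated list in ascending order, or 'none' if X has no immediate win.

Answer: 5

Derivation:
col 0: drop X → no win
col 1: drop X → no win
col 2: drop X → no win
col 3: drop X → no win
col 4: drop X → no win
col 5: drop X → WIN!
col 6: drop X → no win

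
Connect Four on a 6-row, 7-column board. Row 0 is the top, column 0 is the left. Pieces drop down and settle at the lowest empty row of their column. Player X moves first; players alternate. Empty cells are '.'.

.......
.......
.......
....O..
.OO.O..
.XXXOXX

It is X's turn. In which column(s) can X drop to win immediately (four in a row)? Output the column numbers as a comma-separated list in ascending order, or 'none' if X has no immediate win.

col 0: drop X → WIN!
col 1: drop X → no win
col 2: drop X → no win
col 3: drop X → no win
col 4: drop X → no win
col 5: drop X → no win
col 6: drop X → no win

Answer: 0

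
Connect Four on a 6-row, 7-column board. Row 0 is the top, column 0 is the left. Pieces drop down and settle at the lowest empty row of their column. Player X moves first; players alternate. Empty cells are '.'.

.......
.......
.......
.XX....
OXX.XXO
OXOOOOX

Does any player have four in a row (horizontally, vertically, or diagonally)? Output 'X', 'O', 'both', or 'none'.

O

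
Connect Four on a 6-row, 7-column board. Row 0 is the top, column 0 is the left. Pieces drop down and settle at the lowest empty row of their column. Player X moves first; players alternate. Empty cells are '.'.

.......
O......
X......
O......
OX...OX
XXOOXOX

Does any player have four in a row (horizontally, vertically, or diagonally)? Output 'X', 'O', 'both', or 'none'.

none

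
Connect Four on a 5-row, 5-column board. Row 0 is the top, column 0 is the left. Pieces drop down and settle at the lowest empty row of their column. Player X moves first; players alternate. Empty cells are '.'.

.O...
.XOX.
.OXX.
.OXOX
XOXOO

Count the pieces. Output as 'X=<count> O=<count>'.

X=8 O=8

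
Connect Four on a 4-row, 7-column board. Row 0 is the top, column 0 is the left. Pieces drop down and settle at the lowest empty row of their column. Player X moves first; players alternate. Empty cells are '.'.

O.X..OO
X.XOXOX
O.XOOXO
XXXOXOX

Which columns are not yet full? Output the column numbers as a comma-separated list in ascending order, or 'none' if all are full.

col 0: top cell = 'O' → FULL
col 1: top cell = '.' → open
col 2: top cell = 'X' → FULL
col 3: top cell = '.' → open
col 4: top cell = '.' → open
col 5: top cell = 'O' → FULL
col 6: top cell = 'O' → FULL

Answer: 1,3,4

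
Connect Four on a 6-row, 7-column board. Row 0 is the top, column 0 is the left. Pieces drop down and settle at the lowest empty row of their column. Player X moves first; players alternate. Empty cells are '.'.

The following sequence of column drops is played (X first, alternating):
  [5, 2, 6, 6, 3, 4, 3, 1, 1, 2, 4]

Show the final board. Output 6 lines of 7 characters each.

Answer: .......
.......
.......
.......
.XOXX.O
.OOXOXX

Derivation:
Move 1: X drops in col 5, lands at row 5
Move 2: O drops in col 2, lands at row 5
Move 3: X drops in col 6, lands at row 5
Move 4: O drops in col 6, lands at row 4
Move 5: X drops in col 3, lands at row 5
Move 6: O drops in col 4, lands at row 5
Move 7: X drops in col 3, lands at row 4
Move 8: O drops in col 1, lands at row 5
Move 9: X drops in col 1, lands at row 4
Move 10: O drops in col 2, lands at row 4
Move 11: X drops in col 4, lands at row 4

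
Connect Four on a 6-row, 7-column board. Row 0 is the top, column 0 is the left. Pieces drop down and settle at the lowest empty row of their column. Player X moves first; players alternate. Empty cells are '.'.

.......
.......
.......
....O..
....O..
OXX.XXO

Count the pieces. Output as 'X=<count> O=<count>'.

X=4 O=4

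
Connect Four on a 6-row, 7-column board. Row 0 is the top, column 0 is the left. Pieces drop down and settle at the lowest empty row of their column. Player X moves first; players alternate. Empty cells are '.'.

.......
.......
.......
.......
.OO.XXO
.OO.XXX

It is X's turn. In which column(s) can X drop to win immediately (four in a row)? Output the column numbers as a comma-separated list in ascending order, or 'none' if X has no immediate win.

col 0: drop X → no win
col 1: drop X → no win
col 2: drop X → no win
col 3: drop X → WIN!
col 4: drop X → no win
col 5: drop X → no win
col 6: drop X → no win

Answer: 3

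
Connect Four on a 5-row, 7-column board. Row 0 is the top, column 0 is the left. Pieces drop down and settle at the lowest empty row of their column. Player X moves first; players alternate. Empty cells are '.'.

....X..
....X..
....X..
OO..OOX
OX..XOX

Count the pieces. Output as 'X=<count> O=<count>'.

X=7 O=6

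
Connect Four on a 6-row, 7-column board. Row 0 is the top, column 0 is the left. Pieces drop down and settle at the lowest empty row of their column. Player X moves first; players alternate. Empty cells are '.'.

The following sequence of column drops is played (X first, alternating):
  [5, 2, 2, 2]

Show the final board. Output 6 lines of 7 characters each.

Move 1: X drops in col 5, lands at row 5
Move 2: O drops in col 2, lands at row 5
Move 3: X drops in col 2, lands at row 4
Move 4: O drops in col 2, lands at row 3

Answer: .......
.......
.......
..O....
..X....
..O..X.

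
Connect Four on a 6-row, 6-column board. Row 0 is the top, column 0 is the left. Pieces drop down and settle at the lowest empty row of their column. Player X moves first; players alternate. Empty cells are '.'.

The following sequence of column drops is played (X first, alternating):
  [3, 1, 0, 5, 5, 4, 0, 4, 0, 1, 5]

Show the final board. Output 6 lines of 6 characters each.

Move 1: X drops in col 3, lands at row 5
Move 2: O drops in col 1, lands at row 5
Move 3: X drops in col 0, lands at row 5
Move 4: O drops in col 5, lands at row 5
Move 5: X drops in col 5, lands at row 4
Move 6: O drops in col 4, lands at row 5
Move 7: X drops in col 0, lands at row 4
Move 8: O drops in col 4, lands at row 4
Move 9: X drops in col 0, lands at row 3
Move 10: O drops in col 1, lands at row 4
Move 11: X drops in col 5, lands at row 3

Answer: ......
......
......
X....X
XO..OX
XO.XOO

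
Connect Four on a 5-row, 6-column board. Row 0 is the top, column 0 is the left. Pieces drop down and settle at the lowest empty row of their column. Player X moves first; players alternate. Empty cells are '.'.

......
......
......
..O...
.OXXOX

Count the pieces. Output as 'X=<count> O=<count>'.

X=3 O=3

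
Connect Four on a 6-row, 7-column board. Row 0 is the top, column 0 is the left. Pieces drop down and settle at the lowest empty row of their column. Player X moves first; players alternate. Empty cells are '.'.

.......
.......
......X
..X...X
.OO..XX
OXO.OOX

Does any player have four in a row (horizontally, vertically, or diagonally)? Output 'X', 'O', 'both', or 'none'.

X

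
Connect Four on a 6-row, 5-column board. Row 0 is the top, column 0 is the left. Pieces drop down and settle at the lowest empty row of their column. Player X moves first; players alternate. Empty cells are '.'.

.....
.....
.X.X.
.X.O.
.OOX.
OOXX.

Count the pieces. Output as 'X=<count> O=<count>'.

X=6 O=5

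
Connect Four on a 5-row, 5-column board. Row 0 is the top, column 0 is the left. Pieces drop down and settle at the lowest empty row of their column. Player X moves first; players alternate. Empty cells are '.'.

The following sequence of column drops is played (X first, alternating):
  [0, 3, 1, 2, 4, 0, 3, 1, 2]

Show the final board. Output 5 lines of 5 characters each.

Move 1: X drops in col 0, lands at row 4
Move 2: O drops in col 3, lands at row 4
Move 3: X drops in col 1, lands at row 4
Move 4: O drops in col 2, lands at row 4
Move 5: X drops in col 4, lands at row 4
Move 6: O drops in col 0, lands at row 3
Move 7: X drops in col 3, lands at row 3
Move 8: O drops in col 1, lands at row 3
Move 9: X drops in col 2, lands at row 3

Answer: .....
.....
.....
OOXX.
XXOOX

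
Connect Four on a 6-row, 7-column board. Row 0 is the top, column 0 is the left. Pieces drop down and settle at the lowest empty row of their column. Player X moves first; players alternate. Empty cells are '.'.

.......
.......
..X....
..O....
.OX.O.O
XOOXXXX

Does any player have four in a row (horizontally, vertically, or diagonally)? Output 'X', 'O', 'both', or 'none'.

X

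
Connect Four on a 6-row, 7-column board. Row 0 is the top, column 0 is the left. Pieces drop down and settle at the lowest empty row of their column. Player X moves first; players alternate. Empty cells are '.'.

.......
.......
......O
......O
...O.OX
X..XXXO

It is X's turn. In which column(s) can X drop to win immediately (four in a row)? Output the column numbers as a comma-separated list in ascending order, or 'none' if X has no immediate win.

Answer: 2

Derivation:
col 0: drop X → no win
col 1: drop X → no win
col 2: drop X → WIN!
col 3: drop X → no win
col 4: drop X → no win
col 5: drop X → no win
col 6: drop X → no win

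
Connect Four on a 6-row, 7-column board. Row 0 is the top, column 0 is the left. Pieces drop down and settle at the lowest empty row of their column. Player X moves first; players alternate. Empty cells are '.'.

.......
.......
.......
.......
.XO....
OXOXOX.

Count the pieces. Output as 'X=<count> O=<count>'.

X=4 O=4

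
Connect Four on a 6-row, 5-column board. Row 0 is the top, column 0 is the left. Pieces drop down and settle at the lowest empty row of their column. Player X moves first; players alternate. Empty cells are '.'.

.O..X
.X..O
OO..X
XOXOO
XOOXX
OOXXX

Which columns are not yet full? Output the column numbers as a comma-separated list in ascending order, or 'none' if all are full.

Answer: 0,2,3

Derivation:
col 0: top cell = '.' → open
col 1: top cell = 'O' → FULL
col 2: top cell = '.' → open
col 3: top cell = '.' → open
col 4: top cell = 'X' → FULL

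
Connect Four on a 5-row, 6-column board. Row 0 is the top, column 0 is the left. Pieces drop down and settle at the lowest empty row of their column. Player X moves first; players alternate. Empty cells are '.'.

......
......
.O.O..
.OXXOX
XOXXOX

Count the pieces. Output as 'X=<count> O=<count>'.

X=7 O=6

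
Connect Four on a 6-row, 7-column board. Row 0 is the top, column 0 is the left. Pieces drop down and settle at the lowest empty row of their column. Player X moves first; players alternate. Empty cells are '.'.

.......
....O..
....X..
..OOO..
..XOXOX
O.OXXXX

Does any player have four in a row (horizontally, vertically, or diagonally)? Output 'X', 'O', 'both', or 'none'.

X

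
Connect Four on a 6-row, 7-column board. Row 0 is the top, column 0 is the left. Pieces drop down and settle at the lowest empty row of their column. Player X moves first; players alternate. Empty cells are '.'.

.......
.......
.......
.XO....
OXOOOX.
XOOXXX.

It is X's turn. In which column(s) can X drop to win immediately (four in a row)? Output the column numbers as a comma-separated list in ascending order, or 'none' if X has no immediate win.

col 0: drop X → no win
col 1: drop X → no win
col 2: drop X → no win
col 3: drop X → no win
col 4: drop X → no win
col 5: drop X → no win
col 6: drop X → WIN!

Answer: 6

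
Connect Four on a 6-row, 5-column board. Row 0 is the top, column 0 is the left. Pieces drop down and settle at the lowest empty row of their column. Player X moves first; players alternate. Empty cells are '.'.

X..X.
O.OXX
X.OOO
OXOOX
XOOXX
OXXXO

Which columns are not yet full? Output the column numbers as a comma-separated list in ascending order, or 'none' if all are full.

col 0: top cell = 'X' → FULL
col 1: top cell = '.' → open
col 2: top cell = '.' → open
col 3: top cell = 'X' → FULL
col 4: top cell = '.' → open

Answer: 1,2,4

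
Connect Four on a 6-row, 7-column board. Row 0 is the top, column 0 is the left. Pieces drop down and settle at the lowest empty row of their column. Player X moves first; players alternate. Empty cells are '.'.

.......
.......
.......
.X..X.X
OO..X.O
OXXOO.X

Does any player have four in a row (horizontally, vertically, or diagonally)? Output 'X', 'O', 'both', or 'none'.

none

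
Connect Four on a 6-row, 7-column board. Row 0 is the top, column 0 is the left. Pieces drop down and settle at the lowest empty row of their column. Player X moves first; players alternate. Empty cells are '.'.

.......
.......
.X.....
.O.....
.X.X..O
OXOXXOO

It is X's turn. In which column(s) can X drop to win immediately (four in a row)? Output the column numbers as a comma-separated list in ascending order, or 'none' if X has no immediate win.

Answer: none

Derivation:
col 0: drop X → no win
col 1: drop X → no win
col 2: drop X → no win
col 3: drop X → no win
col 4: drop X → no win
col 5: drop X → no win
col 6: drop X → no win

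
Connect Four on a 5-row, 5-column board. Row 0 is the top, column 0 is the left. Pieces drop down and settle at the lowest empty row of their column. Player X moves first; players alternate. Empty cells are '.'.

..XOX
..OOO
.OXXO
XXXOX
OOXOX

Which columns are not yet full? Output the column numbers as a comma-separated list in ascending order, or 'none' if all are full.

Answer: 0,1

Derivation:
col 0: top cell = '.' → open
col 1: top cell = '.' → open
col 2: top cell = 'X' → FULL
col 3: top cell = 'O' → FULL
col 4: top cell = 'X' → FULL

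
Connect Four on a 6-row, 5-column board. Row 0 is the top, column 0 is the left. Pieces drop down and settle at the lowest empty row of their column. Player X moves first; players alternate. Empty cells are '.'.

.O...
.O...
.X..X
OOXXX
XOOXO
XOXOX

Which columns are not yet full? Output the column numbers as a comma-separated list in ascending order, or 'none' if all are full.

Answer: 0,2,3,4

Derivation:
col 0: top cell = '.' → open
col 1: top cell = 'O' → FULL
col 2: top cell = '.' → open
col 3: top cell = '.' → open
col 4: top cell = '.' → open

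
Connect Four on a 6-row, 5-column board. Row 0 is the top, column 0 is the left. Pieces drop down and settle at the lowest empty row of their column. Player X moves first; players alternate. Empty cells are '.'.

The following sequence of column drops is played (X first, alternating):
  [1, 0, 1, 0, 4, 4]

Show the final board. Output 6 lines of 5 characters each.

Move 1: X drops in col 1, lands at row 5
Move 2: O drops in col 0, lands at row 5
Move 3: X drops in col 1, lands at row 4
Move 4: O drops in col 0, lands at row 4
Move 5: X drops in col 4, lands at row 5
Move 6: O drops in col 4, lands at row 4

Answer: .....
.....
.....
.....
OX..O
OX..X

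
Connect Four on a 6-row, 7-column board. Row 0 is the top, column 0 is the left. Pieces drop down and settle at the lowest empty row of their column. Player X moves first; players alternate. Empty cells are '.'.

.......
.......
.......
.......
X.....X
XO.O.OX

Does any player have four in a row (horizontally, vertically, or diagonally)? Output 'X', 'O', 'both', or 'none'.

none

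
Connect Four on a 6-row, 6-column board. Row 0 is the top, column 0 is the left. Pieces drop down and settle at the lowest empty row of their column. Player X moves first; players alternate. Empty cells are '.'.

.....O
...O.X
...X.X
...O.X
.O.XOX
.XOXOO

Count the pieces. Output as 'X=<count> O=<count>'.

X=8 O=8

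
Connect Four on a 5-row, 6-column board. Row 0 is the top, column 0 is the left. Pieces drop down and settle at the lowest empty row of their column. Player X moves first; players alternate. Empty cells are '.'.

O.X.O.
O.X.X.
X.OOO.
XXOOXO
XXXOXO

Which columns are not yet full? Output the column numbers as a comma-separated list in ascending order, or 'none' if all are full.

Answer: 1,3,5

Derivation:
col 0: top cell = 'O' → FULL
col 1: top cell = '.' → open
col 2: top cell = 'X' → FULL
col 3: top cell = '.' → open
col 4: top cell = 'O' → FULL
col 5: top cell = '.' → open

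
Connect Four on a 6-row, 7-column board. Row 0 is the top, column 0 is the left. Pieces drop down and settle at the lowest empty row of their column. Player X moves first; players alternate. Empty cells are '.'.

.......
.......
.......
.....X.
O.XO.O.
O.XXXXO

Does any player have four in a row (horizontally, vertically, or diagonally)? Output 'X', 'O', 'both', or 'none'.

X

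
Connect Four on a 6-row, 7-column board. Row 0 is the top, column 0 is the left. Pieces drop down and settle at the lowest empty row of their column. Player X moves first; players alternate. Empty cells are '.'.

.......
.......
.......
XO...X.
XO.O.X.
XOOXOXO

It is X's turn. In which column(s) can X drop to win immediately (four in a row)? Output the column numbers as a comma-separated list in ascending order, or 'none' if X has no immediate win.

Answer: 0,5

Derivation:
col 0: drop X → WIN!
col 1: drop X → no win
col 2: drop X → no win
col 3: drop X → no win
col 4: drop X → no win
col 5: drop X → WIN!
col 6: drop X → no win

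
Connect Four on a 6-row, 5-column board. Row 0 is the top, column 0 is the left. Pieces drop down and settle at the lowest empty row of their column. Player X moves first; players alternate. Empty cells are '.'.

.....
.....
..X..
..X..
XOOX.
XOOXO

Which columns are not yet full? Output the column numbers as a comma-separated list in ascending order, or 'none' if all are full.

Answer: 0,1,2,3,4

Derivation:
col 0: top cell = '.' → open
col 1: top cell = '.' → open
col 2: top cell = '.' → open
col 3: top cell = '.' → open
col 4: top cell = '.' → open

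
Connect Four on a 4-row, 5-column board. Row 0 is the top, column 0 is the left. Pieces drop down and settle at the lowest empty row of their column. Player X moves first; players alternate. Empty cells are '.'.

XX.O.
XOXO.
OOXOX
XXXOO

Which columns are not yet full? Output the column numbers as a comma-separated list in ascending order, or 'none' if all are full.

col 0: top cell = 'X' → FULL
col 1: top cell = 'X' → FULL
col 2: top cell = '.' → open
col 3: top cell = 'O' → FULL
col 4: top cell = '.' → open

Answer: 2,4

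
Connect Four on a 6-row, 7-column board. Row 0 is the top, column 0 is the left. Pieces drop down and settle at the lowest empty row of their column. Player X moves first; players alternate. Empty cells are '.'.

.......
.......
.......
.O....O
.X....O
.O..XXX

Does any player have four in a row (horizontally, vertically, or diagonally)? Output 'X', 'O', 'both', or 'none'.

none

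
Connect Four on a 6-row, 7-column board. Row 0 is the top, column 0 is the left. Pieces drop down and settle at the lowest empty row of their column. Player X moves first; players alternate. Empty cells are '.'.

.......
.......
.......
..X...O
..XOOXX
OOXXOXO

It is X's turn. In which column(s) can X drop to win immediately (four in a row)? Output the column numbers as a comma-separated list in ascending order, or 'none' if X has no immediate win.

col 0: drop X → no win
col 1: drop X → no win
col 2: drop X → WIN!
col 3: drop X → no win
col 4: drop X → no win
col 5: drop X → no win
col 6: drop X → no win

Answer: 2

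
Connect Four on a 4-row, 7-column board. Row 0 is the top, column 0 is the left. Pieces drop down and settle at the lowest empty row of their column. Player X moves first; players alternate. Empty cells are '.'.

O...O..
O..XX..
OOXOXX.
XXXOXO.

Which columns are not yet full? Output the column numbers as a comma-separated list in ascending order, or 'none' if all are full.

col 0: top cell = 'O' → FULL
col 1: top cell = '.' → open
col 2: top cell = '.' → open
col 3: top cell = '.' → open
col 4: top cell = 'O' → FULL
col 5: top cell = '.' → open
col 6: top cell = '.' → open

Answer: 1,2,3,5,6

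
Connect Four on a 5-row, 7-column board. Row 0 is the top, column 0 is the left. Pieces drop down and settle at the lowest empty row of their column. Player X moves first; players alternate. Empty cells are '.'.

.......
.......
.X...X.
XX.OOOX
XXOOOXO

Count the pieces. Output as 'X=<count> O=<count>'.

X=8 O=7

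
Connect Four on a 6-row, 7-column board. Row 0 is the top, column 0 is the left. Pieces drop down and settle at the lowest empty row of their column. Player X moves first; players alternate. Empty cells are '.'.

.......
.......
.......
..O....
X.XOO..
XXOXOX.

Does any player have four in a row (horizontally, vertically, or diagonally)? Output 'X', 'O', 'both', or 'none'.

none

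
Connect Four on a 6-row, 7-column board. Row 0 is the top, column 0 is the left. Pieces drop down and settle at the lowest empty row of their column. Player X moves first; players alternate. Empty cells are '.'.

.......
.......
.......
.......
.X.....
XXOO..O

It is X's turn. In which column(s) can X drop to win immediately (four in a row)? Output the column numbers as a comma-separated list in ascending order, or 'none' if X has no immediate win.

Answer: none

Derivation:
col 0: drop X → no win
col 1: drop X → no win
col 2: drop X → no win
col 3: drop X → no win
col 4: drop X → no win
col 5: drop X → no win
col 6: drop X → no win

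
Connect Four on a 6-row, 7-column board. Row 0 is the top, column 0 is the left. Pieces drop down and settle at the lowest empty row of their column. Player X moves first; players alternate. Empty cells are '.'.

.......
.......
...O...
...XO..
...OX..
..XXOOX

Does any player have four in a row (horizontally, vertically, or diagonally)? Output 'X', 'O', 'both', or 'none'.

none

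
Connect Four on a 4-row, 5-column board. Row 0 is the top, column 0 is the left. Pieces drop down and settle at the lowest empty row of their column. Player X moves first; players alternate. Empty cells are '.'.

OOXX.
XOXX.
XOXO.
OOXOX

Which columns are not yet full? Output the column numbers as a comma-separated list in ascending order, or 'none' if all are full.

col 0: top cell = 'O' → FULL
col 1: top cell = 'O' → FULL
col 2: top cell = 'X' → FULL
col 3: top cell = 'X' → FULL
col 4: top cell = '.' → open

Answer: 4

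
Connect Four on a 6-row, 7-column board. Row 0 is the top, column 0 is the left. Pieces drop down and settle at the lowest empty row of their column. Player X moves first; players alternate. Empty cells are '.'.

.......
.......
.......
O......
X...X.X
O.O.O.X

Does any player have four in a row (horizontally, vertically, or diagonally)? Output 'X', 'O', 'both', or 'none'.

none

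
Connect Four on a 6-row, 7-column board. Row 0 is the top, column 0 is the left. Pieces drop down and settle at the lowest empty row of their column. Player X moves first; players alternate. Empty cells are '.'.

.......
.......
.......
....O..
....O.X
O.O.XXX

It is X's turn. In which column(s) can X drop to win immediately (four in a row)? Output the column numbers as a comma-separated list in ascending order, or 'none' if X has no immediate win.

Answer: 3

Derivation:
col 0: drop X → no win
col 1: drop X → no win
col 2: drop X → no win
col 3: drop X → WIN!
col 4: drop X → no win
col 5: drop X → no win
col 6: drop X → no win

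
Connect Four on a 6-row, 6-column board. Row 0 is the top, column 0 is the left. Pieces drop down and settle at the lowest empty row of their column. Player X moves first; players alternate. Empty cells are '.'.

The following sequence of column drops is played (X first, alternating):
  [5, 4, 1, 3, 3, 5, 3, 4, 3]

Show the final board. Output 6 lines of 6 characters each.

Move 1: X drops in col 5, lands at row 5
Move 2: O drops in col 4, lands at row 5
Move 3: X drops in col 1, lands at row 5
Move 4: O drops in col 3, lands at row 5
Move 5: X drops in col 3, lands at row 4
Move 6: O drops in col 5, lands at row 4
Move 7: X drops in col 3, lands at row 3
Move 8: O drops in col 4, lands at row 4
Move 9: X drops in col 3, lands at row 2

Answer: ......
......
...X..
...X..
...XOO
.X.OOX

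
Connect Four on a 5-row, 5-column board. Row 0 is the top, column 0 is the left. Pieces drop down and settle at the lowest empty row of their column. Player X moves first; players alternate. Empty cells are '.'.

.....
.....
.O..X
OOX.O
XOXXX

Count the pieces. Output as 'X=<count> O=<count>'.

X=6 O=5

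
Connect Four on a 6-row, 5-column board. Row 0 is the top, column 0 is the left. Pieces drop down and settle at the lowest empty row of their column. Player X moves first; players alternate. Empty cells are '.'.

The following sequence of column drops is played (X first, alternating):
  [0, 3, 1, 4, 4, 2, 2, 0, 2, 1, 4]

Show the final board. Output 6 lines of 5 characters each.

Move 1: X drops in col 0, lands at row 5
Move 2: O drops in col 3, lands at row 5
Move 3: X drops in col 1, lands at row 5
Move 4: O drops in col 4, lands at row 5
Move 5: X drops in col 4, lands at row 4
Move 6: O drops in col 2, lands at row 5
Move 7: X drops in col 2, lands at row 4
Move 8: O drops in col 0, lands at row 4
Move 9: X drops in col 2, lands at row 3
Move 10: O drops in col 1, lands at row 4
Move 11: X drops in col 4, lands at row 3

Answer: .....
.....
.....
..X.X
OOX.X
XXOOO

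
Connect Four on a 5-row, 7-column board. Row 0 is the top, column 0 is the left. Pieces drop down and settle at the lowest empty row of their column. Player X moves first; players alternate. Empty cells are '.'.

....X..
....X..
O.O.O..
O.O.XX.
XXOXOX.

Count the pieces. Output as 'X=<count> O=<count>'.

X=8 O=7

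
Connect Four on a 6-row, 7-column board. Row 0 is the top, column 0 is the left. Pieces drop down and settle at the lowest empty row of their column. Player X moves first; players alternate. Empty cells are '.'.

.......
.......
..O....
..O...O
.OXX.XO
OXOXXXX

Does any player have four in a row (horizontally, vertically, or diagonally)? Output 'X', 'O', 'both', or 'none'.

X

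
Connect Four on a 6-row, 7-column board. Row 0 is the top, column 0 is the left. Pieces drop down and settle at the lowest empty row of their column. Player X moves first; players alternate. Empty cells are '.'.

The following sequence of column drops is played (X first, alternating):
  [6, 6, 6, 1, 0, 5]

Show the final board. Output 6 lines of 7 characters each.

Move 1: X drops in col 6, lands at row 5
Move 2: O drops in col 6, lands at row 4
Move 3: X drops in col 6, lands at row 3
Move 4: O drops in col 1, lands at row 5
Move 5: X drops in col 0, lands at row 5
Move 6: O drops in col 5, lands at row 5

Answer: .......
.......
.......
......X
......O
XO...OX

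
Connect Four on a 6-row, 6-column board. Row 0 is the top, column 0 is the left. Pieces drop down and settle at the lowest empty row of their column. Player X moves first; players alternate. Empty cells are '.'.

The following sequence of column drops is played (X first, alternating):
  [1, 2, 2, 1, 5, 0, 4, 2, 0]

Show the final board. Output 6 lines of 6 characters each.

Move 1: X drops in col 1, lands at row 5
Move 2: O drops in col 2, lands at row 5
Move 3: X drops in col 2, lands at row 4
Move 4: O drops in col 1, lands at row 4
Move 5: X drops in col 5, lands at row 5
Move 6: O drops in col 0, lands at row 5
Move 7: X drops in col 4, lands at row 5
Move 8: O drops in col 2, lands at row 3
Move 9: X drops in col 0, lands at row 4

Answer: ......
......
......
..O...
XOX...
OXO.XX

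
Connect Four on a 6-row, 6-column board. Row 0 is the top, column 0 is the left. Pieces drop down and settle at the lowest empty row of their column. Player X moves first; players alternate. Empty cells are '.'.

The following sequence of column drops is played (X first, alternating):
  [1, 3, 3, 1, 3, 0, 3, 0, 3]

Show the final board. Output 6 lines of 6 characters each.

Move 1: X drops in col 1, lands at row 5
Move 2: O drops in col 3, lands at row 5
Move 3: X drops in col 3, lands at row 4
Move 4: O drops in col 1, lands at row 4
Move 5: X drops in col 3, lands at row 3
Move 6: O drops in col 0, lands at row 5
Move 7: X drops in col 3, lands at row 2
Move 8: O drops in col 0, lands at row 4
Move 9: X drops in col 3, lands at row 1

Answer: ......
...X..
...X..
...X..
OO.X..
OX.O..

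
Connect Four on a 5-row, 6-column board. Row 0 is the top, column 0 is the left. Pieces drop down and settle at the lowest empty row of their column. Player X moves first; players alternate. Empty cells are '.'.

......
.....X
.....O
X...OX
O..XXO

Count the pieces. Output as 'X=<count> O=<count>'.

X=5 O=4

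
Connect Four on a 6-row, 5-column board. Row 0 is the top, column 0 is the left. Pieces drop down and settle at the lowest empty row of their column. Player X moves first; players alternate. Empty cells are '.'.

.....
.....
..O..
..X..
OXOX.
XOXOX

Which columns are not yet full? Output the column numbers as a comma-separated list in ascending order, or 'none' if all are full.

Answer: 0,1,2,3,4

Derivation:
col 0: top cell = '.' → open
col 1: top cell = '.' → open
col 2: top cell = '.' → open
col 3: top cell = '.' → open
col 4: top cell = '.' → open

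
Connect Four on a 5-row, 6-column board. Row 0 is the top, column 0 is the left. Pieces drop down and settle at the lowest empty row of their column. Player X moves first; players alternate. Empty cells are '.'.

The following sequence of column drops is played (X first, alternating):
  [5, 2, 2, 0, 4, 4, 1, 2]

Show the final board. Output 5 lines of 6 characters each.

Move 1: X drops in col 5, lands at row 4
Move 2: O drops in col 2, lands at row 4
Move 3: X drops in col 2, lands at row 3
Move 4: O drops in col 0, lands at row 4
Move 5: X drops in col 4, lands at row 4
Move 6: O drops in col 4, lands at row 3
Move 7: X drops in col 1, lands at row 4
Move 8: O drops in col 2, lands at row 2

Answer: ......
......
..O...
..X.O.
OXO.XX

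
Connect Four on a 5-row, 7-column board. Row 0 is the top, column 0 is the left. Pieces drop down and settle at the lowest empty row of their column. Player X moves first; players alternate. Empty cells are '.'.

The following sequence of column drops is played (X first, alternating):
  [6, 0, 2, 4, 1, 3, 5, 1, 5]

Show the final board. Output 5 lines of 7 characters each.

Move 1: X drops in col 6, lands at row 4
Move 2: O drops in col 0, lands at row 4
Move 3: X drops in col 2, lands at row 4
Move 4: O drops in col 4, lands at row 4
Move 5: X drops in col 1, lands at row 4
Move 6: O drops in col 3, lands at row 4
Move 7: X drops in col 5, lands at row 4
Move 8: O drops in col 1, lands at row 3
Move 9: X drops in col 5, lands at row 3

Answer: .......
.......
.......
.O...X.
OXXOOXX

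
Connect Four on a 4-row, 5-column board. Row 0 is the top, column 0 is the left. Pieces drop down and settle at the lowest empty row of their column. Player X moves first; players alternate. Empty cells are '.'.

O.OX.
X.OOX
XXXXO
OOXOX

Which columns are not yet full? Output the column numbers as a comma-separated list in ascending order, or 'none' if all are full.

Answer: 1,4

Derivation:
col 0: top cell = 'O' → FULL
col 1: top cell = '.' → open
col 2: top cell = 'O' → FULL
col 3: top cell = 'X' → FULL
col 4: top cell = '.' → open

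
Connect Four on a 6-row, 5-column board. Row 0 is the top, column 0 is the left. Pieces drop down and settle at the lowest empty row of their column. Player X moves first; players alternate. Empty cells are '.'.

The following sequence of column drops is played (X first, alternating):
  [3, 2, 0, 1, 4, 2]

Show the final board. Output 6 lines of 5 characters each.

Answer: .....
.....
.....
.....
..O..
XOOXX

Derivation:
Move 1: X drops in col 3, lands at row 5
Move 2: O drops in col 2, lands at row 5
Move 3: X drops in col 0, lands at row 5
Move 4: O drops in col 1, lands at row 5
Move 5: X drops in col 4, lands at row 5
Move 6: O drops in col 2, lands at row 4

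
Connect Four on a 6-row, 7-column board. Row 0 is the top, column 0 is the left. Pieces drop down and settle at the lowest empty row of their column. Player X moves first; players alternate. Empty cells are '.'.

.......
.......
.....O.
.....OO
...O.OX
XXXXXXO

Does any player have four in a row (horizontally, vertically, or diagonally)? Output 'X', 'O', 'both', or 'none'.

X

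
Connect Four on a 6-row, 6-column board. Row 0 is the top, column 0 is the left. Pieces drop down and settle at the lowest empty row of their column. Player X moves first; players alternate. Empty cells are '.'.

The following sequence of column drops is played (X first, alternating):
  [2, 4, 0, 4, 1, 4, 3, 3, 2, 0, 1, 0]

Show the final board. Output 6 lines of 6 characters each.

Answer: ......
......
......
O...O.
OXXOO.
XXXXO.

Derivation:
Move 1: X drops in col 2, lands at row 5
Move 2: O drops in col 4, lands at row 5
Move 3: X drops in col 0, lands at row 5
Move 4: O drops in col 4, lands at row 4
Move 5: X drops in col 1, lands at row 5
Move 6: O drops in col 4, lands at row 3
Move 7: X drops in col 3, lands at row 5
Move 8: O drops in col 3, lands at row 4
Move 9: X drops in col 2, lands at row 4
Move 10: O drops in col 0, lands at row 4
Move 11: X drops in col 1, lands at row 4
Move 12: O drops in col 0, lands at row 3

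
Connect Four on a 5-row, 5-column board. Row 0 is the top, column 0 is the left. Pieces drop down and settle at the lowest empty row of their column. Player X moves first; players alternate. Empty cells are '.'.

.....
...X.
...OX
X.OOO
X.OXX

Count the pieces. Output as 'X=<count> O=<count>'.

X=6 O=5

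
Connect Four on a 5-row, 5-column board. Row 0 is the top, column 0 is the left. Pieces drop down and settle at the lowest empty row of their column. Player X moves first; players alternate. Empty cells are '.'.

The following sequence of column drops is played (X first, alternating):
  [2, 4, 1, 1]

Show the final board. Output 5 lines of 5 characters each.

Answer: .....
.....
.....
.O...
.XX.O

Derivation:
Move 1: X drops in col 2, lands at row 4
Move 2: O drops in col 4, lands at row 4
Move 3: X drops in col 1, lands at row 4
Move 4: O drops in col 1, lands at row 3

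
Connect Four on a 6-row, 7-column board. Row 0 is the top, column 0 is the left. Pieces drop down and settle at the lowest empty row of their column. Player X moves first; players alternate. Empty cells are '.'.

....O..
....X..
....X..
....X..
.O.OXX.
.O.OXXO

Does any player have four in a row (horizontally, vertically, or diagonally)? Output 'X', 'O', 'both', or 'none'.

X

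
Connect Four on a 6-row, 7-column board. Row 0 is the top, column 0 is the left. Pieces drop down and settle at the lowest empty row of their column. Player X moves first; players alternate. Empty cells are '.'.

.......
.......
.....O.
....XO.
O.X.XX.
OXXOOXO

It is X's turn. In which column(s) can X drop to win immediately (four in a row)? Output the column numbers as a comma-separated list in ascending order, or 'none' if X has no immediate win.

col 0: drop X → no win
col 1: drop X → no win
col 2: drop X → no win
col 3: drop X → WIN!
col 4: drop X → no win
col 5: drop X → no win
col 6: drop X → no win

Answer: 3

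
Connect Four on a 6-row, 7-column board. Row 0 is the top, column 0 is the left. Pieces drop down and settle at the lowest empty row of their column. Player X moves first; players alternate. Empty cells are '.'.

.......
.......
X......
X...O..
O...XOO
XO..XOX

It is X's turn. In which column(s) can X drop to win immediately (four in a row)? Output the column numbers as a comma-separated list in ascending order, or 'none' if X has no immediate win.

Answer: none

Derivation:
col 0: drop X → no win
col 1: drop X → no win
col 2: drop X → no win
col 3: drop X → no win
col 4: drop X → no win
col 5: drop X → no win
col 6: drop X → no win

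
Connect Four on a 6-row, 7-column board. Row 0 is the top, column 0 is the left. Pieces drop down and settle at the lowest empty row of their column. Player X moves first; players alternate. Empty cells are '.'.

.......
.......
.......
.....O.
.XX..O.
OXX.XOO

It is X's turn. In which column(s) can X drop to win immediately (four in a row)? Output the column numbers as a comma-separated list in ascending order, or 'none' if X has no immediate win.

col 0: drop X → no win
col 1: drop X → no win
col 2: drop X → no win
col 3: drop X → WIN!
col 4: drop X → no win
col 5: drop X → no win
col 6: drop X → no win

Answer: 3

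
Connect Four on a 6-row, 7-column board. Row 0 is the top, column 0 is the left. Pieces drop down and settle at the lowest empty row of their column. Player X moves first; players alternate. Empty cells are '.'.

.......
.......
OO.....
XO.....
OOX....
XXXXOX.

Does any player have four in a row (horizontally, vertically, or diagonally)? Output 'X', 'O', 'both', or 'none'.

X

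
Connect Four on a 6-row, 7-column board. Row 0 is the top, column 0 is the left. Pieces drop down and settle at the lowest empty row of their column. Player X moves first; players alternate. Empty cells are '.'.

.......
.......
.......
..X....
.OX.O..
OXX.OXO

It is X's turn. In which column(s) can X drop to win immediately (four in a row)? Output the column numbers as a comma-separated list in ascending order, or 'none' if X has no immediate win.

col 0: drop X → no win
col 1: drop X → no win
col 2: drop X → WIN!
col 3: drop X → no win
col 4: drop X → no win
col 5: drop X → no win
col 6: drop X → no win

Answer: 2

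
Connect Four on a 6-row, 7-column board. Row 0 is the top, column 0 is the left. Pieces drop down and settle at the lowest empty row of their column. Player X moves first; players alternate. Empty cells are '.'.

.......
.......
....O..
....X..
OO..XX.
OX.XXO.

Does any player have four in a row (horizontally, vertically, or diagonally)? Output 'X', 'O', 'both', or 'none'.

none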